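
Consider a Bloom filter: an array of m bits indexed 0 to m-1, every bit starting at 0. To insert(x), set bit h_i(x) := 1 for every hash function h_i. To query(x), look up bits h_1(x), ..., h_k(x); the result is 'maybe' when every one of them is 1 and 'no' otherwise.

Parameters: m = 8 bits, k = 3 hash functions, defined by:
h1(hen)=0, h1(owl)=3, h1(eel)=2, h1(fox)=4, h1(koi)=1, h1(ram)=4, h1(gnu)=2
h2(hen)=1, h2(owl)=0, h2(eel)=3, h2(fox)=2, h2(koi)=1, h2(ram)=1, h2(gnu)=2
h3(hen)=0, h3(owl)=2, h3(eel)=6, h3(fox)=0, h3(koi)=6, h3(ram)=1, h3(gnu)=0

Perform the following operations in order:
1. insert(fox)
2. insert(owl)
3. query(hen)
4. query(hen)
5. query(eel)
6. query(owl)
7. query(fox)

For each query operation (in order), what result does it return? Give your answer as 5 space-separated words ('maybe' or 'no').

Start: bits=00000000
Op 1: insert fox -> sets bits 0 2 4 -> bits=10101000
Op 2: insert owl -> sets bits 0 2 3 -> bits=10111000
Op 3: query hen -> checks bit0=1, bit1=0 (has a 0) -> no
Op 4: query hen -> checks bit0=1, bit1=0 (has a 0) -> no
Op 5: query eel -> checks bit2=1, bit3=1, bit6=0 (has a 0) -> no
Op 6: query owl -> checks bit0=1, bit2=1, bit3=1 (all 1) -> maybe
Op 7: query fox -> checks bit0=1, bit2=1, bit4=1 (all 1) -> maybe
Query results in order: no no no maybe maybe

Answer: no no no maybe maybe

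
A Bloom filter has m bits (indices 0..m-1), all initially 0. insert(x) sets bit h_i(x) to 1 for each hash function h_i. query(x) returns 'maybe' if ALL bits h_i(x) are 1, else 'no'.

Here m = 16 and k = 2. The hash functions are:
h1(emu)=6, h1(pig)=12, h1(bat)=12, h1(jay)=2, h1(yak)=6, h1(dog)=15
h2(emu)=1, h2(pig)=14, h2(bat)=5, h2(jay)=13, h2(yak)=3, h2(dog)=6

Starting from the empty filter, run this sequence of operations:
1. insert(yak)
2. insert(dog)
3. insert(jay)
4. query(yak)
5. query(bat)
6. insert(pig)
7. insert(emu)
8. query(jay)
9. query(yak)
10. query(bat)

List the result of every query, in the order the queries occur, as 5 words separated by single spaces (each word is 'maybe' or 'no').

Answer: maybe no maybe maybe no

Derivation:
Start: bits=0000000000000000
Op 1: insert yak -> sets bits 3 6 -> bits=0001001000000000
Op 2: insert dog -> sets bits 6 15 -> bits=0001001000000001
Op 3: insert jay -> sets bits 2 13 -> bits=0011001000000101
Op 4: query yak -> checks bit3=1, bit6=1 (all 1) -> maybe
Op 5: query bat -> checks bit5=0, bit12=0 (has a 0) -> no
Op 6: insert pig -> sets bits 12 14 -> bits=0011001000001111
Op 7: insert emu -> sets bits 1 6 -> bits=0111001000001111
Op 8: query jay -> checks bit2=1, bit13=1 (all 1) -> maybe
Op 9: query yak -> checks bit3=1, bit6=1 (all 1) -> maybe
Op 10: query bat -> checks bit5=0, bit12=1 (has a 0) -> no
Query results in order: maybe no maybe maybe no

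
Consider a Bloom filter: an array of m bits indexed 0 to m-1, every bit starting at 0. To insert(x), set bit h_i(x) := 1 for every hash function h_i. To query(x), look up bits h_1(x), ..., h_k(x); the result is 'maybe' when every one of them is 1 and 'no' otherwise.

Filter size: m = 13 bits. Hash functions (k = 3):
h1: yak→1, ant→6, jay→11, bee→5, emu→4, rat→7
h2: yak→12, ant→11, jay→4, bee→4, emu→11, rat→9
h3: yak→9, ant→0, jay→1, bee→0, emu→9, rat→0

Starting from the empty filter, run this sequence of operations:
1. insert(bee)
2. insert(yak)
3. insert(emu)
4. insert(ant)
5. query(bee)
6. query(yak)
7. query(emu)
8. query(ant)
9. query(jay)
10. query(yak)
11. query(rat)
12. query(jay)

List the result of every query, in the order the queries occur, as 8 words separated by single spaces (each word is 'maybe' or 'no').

Answer: maybe maybe maybe maybe maybe maybe no maybe

Derivation:
Start: bits=0000000000000
Op 1: insert bee -> sets bits 0 4 5 -> bits=1000110000000
Op 2: insert yak -> sets bits 1 9 12 -> bits=1100110001001
Op 3: insert emu -> sets bits 4 9 11 -> bits=1100110001011
Op 4: insert ant -> sets bits 0 6 11 -> bits=1100111001011
Op 5: query bee -> checks bit0=1, bit4=1, bit5=1 (all 1) -> maybe
Op 6: query yak -> checks bit1=1, bit9=1, bit12=1 (all 1) -> maybe
Op 7: query emu -> checks bit4=1, bit9=1, bit11=1 (all 1) -> maybe
Op 8: query ant -> checks bit0=1, bit6=1, bit11=1 (all 1) -> maybe
Op 9: query jay -> checks bit1=1, bit4=1, bit11=1 (all 1) -> maybe
Op 10: query yak -> checks bit1=1, bit9=1, bit12=1 (all 1) -> maybe
Op 11: query rat -> checks bit0=1, bit7=0, bit9=1 (has a 0) -> no
Op 12: query jay -> checks bit1=1, bit4=1, bit11=1 (all 1) -> maybe
Query results in order: maybe maybe maybe maybe maybe maybe no maybe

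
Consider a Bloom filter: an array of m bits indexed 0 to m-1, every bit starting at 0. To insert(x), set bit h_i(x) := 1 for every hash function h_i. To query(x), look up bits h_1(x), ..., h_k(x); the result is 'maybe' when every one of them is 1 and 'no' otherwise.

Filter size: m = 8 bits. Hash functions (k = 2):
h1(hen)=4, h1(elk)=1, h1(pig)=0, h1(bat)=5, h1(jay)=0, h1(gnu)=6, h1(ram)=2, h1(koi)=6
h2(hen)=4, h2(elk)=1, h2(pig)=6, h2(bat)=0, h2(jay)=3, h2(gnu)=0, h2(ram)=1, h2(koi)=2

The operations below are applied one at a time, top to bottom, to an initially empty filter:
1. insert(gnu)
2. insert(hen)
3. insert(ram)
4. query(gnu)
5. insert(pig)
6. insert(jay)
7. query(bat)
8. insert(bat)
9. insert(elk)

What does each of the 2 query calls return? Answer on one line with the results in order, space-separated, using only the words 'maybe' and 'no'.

Answer: maybe no

Derivation:
Start: bits=00000000
Op 1: insert gnu -> sets bits 0 6 -> bits=10000010
Op 2: insert hen -> sets bits 4 -> bits=10001010
Op 3: insert ram -> sets bits 1 2 -> bits=11101010
Op 4: query gnu -> checks bit0=1, bit6=1 (all 1) -> maybe
Op 5: insert pig -> sets bits 0 6 -> bits=11101010
Op 6: insert jay -> sets bits 0 3 -> bits=11111010
Op 7: query bat -> checks bit0=1, bit5=0 (has a 0) -> no
Op 8: insert bat -> sets bits 0 5 -> bits=11111110
Op 9: insert elk -> sets bits 1 -> bits=11111110
Query results in order: maybe no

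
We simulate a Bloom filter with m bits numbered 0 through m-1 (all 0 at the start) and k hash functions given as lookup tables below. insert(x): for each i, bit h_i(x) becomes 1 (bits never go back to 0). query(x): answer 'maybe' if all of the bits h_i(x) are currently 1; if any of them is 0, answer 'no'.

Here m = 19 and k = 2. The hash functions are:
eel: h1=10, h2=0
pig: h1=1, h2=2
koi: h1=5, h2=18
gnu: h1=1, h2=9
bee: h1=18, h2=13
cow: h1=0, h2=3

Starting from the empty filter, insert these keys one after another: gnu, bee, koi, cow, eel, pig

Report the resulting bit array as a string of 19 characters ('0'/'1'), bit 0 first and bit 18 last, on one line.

Start: bits=0000000000000000000
After insert 'gnu': sets bits 1 9 -> bits=0100000001000000000
After insert 'bee': sets bits 13 18 -> bits=0100000001000100001
After insert 'koi': sets bits 5 18 -> bits=0100010001000100001
After insert 'cow': sets bits 0 3 -> bits=1101010001000100001
After insert 'eel': sets bits 0 10 -> bits=1101010001100100001
After insert 'pig': sets bits 1 2 -> bits=1111010001100100001

Answer: 1111010001100100001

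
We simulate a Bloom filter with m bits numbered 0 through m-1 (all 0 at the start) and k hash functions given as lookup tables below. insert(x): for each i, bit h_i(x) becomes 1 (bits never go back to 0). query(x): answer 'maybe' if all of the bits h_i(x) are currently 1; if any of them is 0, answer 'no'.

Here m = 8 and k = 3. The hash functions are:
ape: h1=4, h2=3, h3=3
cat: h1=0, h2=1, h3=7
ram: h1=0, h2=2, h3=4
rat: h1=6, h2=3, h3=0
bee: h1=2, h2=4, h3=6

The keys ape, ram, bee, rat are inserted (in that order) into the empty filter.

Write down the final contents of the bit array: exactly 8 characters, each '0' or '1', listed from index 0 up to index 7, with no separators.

Answer: 10111010

Derivation:
Start: bits=00000000
After insert 'ape': sets bits 3 4 -> bits=00011000
After insert 'ram': sets bits 0 2 4 -> bits=10111000
After insert 'bee': sets bits 2 4 6 -> bits=10111010
After insert 'rat': sets bits 0 3 6 -> bits=10111010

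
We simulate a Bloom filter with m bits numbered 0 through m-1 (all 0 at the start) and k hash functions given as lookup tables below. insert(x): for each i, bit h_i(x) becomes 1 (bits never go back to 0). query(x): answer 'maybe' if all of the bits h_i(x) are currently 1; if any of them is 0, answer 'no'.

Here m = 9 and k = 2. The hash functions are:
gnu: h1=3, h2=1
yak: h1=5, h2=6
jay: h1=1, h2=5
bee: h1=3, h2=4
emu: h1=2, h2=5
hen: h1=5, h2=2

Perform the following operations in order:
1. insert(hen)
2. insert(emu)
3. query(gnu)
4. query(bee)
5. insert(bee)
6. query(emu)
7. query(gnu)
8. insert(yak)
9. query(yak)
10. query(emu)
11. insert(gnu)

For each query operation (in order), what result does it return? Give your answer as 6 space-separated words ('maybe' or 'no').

Answer: no no maybe no maybe maybe

Derivation:
Start: bits=000000000
Op 1: insert hen -> sets bits 2 5 -> bits=001001000
Op 2: insert emu -> sets bits 2 5 -> bits=001001000
Op 3: query gnu -> checks bit1=0, bit3=0 (has a 0) -> no
Op 4: query bee -> checks bit3=0, bit4=0 (has a 0) -> no
Op 5: insert bee -> sets bits 3 4 -> bits=001111000
Op 6: query emu -> checks bit2=1, bit5=1 (all 1) -> maybe
Op 7: query gnu -> checks bit1=0, bit3=1 (has a 0) -> no
Op 8: insert yak -> sets bits 5 6 -> bits=001111100
Op 9: query yak -> checks bit5=1, bit6=1 (all 1) -> maybe
Op 10: query emu -> checks bit2=1, bit5=1 (all 1) -> maybe
Op 11: insert gnu -> sets bits 1 3 -> bits=011111100
Query results in order: no no maybe no maybe maybe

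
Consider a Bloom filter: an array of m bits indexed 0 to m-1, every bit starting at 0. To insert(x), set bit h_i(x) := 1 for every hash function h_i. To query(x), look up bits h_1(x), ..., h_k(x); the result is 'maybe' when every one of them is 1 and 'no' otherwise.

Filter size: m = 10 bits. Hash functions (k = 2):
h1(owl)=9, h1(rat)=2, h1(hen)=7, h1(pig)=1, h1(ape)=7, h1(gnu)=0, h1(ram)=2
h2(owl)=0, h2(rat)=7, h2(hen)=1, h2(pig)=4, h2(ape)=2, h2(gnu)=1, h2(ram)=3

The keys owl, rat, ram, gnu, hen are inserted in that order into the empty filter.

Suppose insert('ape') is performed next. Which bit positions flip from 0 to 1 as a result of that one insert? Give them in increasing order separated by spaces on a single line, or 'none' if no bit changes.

Answer: none

Derivation:
Start: bits=0000000000
After insert 'owl': sets bits 0 9 -> bits=1000000001
After insert 'rat': sets bits 2 7 -> bits=1010000101
After insert 'ram': sets bits 2 3 -> bits=1011000101
After insert 'gnu': sets bits 0 1 -> bits=1111000101
After insert 'hen': sets bits 1 7 -> bits=1111000101
insert 'ape' would touch bits 2 7; currently bit2=1, bit7=1
Bits that are 0 among those (would change 0->1): none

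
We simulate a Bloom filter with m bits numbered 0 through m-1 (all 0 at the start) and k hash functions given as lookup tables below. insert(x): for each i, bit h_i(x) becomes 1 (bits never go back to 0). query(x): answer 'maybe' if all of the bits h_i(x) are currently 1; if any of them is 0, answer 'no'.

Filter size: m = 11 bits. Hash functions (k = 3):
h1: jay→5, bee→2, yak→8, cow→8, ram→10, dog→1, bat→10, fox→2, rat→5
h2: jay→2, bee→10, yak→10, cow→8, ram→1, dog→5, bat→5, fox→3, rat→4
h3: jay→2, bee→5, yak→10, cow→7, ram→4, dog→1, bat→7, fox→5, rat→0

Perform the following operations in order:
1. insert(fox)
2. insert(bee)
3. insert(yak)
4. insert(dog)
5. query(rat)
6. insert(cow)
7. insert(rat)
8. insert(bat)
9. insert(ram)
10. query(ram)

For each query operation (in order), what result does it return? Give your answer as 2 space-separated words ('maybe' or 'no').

Start: bits=00000000000
Op 1: insert fox -> sets bits 2 3 5 -> bits=00110100000
Op 2: insert bee -> sets bits 2 5 10 -> bits=00110100001
Op 3: insert yak -> sets bits 8 10 -> bits=00110100101
Op 4: insert dog -> sets bits 1 5 -> bits=01110100101
Op 5: query rat -> checks bit0=0, bit4=0, bit5=1 (has a 0) -> no
Op 6: insert cow -> sets bits 7 8 -> bits=01110101101
Op 7: insert rat -> sets bits 0 4 5 -> bits=11111101101
Op 8: insert bat -> sets bits 5 7 10 -> bits=11111101101
Op 9: insert ram -> sets bits 1 4 10 -> bits=11111101101
Op 10: query ram -> checks bit1=1, bit4=1, bit10=1 (all 1) -> maybe
Query results in order: no maybe

Answer: no maybe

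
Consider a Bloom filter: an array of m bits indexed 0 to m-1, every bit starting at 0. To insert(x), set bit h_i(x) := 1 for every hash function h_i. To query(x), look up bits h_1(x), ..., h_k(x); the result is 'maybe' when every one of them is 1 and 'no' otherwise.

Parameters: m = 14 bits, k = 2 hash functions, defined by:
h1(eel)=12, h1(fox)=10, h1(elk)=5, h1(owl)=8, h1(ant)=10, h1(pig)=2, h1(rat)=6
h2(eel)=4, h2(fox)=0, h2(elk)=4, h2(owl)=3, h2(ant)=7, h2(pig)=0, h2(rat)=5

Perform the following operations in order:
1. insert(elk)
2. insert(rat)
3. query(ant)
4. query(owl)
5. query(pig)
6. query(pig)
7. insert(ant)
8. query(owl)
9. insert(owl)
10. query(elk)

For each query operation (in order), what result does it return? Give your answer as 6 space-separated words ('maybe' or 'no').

Start: bits=00000000000000
Op 1: insert elk -> sets bits 4 5 -> bits=00001100000000
Op 2: insert rat -> sets bits 5 6 -> bits=00001110000000
Op 3: query ant -> checks bit7=0, bit10=0 (has a 0) -> no
Op 4: query owl -> checks bit3=0, bit8=0 (has a 0) -> no
Op 5: query pig -> checks bit0=0, bit2=0 (has a 0) -> no
Op 6: query pig -> checks bit0=0, bit2=0 (has a 0) -> no
Op 7: insert ant -> sets bits 7 10 -> bits=00001111001000
Op 8: query owl -> checks bit3=0, bit8=0 (has a 0) -> no
Op 9: insert owl -> sets bits 3 8 -> bits=00011111101000
Op 10: query elk -> checks bit4=1, bit5=1 (all 1) -> maybe
Query results in order: no no no no no maybe

Answer: no no no no no maybe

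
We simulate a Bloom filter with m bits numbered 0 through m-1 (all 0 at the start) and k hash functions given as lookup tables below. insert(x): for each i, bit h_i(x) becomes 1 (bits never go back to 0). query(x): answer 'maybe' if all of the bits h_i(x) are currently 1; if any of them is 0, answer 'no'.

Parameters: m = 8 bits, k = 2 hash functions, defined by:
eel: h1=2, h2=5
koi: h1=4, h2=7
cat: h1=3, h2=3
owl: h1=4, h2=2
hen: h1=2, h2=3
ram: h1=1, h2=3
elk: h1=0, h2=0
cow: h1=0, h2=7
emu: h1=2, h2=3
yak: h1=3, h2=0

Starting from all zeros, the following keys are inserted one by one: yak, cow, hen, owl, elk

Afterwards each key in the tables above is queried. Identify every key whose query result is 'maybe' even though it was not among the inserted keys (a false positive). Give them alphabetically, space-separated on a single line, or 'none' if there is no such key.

Start: bits=00000000
After insert 'yak': sets bits 0 3 -> bits=10010000
After insert 'cow': sets bits 0 7 -> bits=10010001
After insert 'hen': sets bits 2 3 -> bits=10110001
After insert 'owl': sets bits 2 4 -> bits=10111001
After insert 'elk': sets bits 0 -> bits=10111001
Not inserted: cat eel emu koi ram — query each against bits=10111001:
query cat: checks bit3=1 (all 1) -> maybe => FALSE POSITIVE
query eel: checks bit2=1, bit5=0 (has a 0) -> no => not a false positive
query emu: checks bit2=1, bit3=1 (all 1) -> maybe => FALSE POSITIVE
query koi: checks bit4=1, bit7=1 (all 1) -> maybe => FALSE POSITIVE
query ram: checks bit1=0, bit3=1 (has a 0) -> no => not a false positive
False positives (alphabetical): cat emu koi

Answer: cat emu koi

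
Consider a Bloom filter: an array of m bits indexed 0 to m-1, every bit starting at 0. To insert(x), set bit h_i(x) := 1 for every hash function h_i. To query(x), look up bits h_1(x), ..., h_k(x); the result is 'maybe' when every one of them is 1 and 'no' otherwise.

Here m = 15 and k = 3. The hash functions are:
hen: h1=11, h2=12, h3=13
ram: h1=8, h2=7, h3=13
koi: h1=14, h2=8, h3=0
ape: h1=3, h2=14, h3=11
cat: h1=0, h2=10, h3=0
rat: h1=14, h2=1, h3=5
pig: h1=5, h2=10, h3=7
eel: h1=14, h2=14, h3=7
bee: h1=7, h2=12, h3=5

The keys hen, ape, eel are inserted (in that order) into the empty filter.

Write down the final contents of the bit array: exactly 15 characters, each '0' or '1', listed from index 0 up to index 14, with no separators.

Answer: 000100010001111

Derivation:
Start: bits=000000000000000
After insert 'hen': sets bits 11 12 13 -> bits=000000000001110
After insert 'ape': sets bits 3 11 14 -> bits=000100000001111
After insert 'eel': sets bits 7 14 -> bits=000100010001111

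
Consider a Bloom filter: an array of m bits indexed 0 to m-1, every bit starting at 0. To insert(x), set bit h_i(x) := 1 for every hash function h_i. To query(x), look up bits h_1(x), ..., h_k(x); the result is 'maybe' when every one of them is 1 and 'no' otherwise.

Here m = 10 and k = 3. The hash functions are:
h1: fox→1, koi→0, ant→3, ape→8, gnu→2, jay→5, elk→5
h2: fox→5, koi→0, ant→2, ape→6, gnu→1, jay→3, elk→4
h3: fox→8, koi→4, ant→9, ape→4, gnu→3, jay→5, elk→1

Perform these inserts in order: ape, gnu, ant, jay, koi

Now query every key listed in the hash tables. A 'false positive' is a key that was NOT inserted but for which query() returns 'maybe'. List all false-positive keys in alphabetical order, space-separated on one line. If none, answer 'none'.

Start: bits=0000000000
After insert 'ape': sets bits 4 6 8 -> bits=0000101010
After insert 'gnu': sets bits 1 2 3 -> bits=0111101010
After insert 'ant': sets bits 2 3 9 -> bits=0111101011
After insert 'jay': sets bits 3 5 -> bits=0111111011
After insert 'koi': sets bits 0 4 -> bits=1111111011
Not inserted: elk fox — query each against bits=1111111011:
query elk: checks bit1=1, bit4=1, bit5=1 (all 1) -> maybe => FALSE POSITIVE
query fox: checks bit1=1, bit5=1, bit8=1 (all 1) -> maybe => FALSE POSITIVE
False positives (alphabetical): elk fox

Answer: elk fox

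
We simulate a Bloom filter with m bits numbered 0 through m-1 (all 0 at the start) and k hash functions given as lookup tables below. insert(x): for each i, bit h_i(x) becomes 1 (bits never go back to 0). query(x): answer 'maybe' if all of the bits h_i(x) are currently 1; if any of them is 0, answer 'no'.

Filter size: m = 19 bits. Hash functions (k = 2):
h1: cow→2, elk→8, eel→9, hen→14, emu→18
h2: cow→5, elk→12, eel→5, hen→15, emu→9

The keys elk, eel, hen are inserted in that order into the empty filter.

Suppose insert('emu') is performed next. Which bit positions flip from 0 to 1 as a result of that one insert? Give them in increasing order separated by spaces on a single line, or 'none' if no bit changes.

Start: bits=0000000000000000000
After insert 'elk': sets bits 8 12 -> bits=0000000010001000000
After insert 'eel': sets bits 5 9 -> bits=0000010011001000000
After insert 'hen': sets bits 14 15 -> bits=0000010011001011000
insert 'emu' would touch bits 9 18; currently bit9=1, bit18=0
Bits that are 0 among those (would change 0->1): 18

Answer: 18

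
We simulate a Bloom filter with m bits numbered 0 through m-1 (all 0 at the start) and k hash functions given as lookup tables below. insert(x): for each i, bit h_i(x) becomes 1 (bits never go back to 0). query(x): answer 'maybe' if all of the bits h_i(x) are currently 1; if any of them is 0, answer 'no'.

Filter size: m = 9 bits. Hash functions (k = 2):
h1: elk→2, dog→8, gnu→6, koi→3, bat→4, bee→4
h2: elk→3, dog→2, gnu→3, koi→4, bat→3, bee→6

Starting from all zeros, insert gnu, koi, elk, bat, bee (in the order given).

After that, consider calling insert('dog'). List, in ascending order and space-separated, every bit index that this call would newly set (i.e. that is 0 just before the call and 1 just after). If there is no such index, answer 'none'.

Start: bits=000000000
After insert 'gnu': sets bits 3 6 -> bits=000100100
After insert 'koi': sets bits 3 4 -> bits=000110100
After insert 'elk': sets bits 2 3 -> bits=001110100
After insert 'bat': sets bits 3 4 -> bits=001110100
After insert 'bee': sets bits 4 6 -> bits=001110100
insert 'dog' would touch bits 2 8; currently bit2=1, bit8=0
Bits that are 0 among those (would change 0->1): 8

Answer: 8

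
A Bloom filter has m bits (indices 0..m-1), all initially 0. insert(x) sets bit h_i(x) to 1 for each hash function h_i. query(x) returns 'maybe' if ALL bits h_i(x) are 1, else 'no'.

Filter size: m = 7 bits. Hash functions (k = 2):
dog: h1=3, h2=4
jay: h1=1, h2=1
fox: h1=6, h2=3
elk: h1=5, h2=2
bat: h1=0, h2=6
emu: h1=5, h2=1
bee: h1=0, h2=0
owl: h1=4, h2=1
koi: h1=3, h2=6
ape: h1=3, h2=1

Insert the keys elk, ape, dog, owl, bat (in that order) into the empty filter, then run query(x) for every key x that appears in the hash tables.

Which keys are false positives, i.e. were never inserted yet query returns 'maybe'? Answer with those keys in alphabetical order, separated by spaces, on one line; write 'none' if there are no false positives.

Answer: bee emu fox jay koi

Derivation:
Start: bits=0000000
After insert 'elk': sets bits 2 5 -> bits=0010010
After insert 'ape': sets bits 1 3 -> bits=0111010
After insert 'dog': sets bits 3 4 -> bits=0111110
After insert 'owl': sets bits 1 4 -> bits=0111110
After insert 'bat': sets bits 0 6 -> bits=1111111
Not inserted: bee emu fox jay koi — query each against bits=1111111:
query bee: checks bit0=1 (all 1) -> maybe => FALSE POSITIVE
query emu: checks bit1=1, bit5=1 (all 1) -> maybe => FALSE POSITIVE
query fox: checks bit3=1, bit6=1 (all 1) -> maybe => FALSE POSITIVE
query jay: checks bit1=1 (all 1) -> maybe => FALSE POSITIVE
query koi: checks bit3=1, bit6=1 (all 1) -> maybe => FALSE POSITIVE
False positives (alphabetical): bee emu fox jay koi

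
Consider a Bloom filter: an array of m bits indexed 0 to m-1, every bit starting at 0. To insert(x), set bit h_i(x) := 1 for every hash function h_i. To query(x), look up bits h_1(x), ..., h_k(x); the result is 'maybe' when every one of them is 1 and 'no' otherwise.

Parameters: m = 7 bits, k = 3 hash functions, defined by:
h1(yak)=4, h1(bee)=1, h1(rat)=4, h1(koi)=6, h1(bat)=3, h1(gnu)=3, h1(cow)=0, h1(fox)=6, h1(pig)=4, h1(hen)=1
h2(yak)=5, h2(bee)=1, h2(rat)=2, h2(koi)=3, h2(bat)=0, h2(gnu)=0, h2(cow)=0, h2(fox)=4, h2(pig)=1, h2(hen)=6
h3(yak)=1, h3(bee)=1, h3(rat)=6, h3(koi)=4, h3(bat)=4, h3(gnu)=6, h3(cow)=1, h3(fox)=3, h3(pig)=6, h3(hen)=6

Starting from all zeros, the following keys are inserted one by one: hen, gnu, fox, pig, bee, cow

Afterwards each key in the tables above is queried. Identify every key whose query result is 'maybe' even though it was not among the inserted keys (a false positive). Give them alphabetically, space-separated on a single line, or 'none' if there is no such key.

Answer: bat koi

Derivation:
Start: bits=0000000
After insert 'hen': sets bits 1 6 -> bits=0100001
After insert 'gnu': sets bits 0 3 6 -> bits=1101001
After insert 'fox': sets bits 3 4 6 -> bits=1101101
After insert 'pig': sets bits 1 4 6 -> bits=1101101
After insert 'bee': sets bits 1 -> bits=1101101
After insert 'cow': sets bits 0 1 -> bits=1101101
Not inserted: bat koi rat yak — query each against bits=1101101:
query bat: checks bit0=1, bit3=1, bit4=1 (all 1) -> maybe => FALSE POSITIVE
query koi: checks bit3=1, bit4=1, bit6=1 (all 1) -> maybe => FALSE POSITIVE
query rat: checks bit2=0, bit4=1, bit6=1 (has a 0) -> no => not a false positive
query yak: checks bit1=1, bit4=1, bit5=0 (has a 0) -> no => not a false positive
False positives (alphabetical): bat koi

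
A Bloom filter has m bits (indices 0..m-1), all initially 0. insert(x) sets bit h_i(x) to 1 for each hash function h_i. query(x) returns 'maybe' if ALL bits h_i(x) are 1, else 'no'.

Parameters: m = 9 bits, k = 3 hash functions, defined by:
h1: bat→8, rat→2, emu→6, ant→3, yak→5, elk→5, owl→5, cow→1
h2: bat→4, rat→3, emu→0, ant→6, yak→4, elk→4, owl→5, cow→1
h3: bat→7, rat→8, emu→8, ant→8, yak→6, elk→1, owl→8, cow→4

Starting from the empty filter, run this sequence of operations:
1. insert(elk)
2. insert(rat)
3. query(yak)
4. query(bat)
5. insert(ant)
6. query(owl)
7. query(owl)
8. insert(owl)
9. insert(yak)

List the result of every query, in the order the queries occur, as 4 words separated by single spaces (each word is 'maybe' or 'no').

Start: bits=000000000
Op 1: insert elk -> sets bits 1 4 5 -> bits=010011000
Op 2: insert rat -> sets bits 2 3 8 -> bits=011111001
Op 3: query yak -> checks bit4=1, bit5=1, bit6=0 (has a 0) -> no
Op 4: query bat -> checks bit4=1, bit7=0, bit8=1 (has a 0) -> no
Op 5: insert ant -> sets bits 3 6 8 -> bits=011111101
Op 6: query owl -> checks bit5=1, bit8=1 (all 1) -> maybe
Op 7: query owl -> checks bit5=1, bit8=1 (all 1) -> maybe
Op 8: insert owl -> sets bits 5 8 -> bits=011111101
Op 9: insert yak -> sets bits 4 5 6 -> bits=011111101
Query results in order: no no maybe maybe

Answer: no no maybe maybe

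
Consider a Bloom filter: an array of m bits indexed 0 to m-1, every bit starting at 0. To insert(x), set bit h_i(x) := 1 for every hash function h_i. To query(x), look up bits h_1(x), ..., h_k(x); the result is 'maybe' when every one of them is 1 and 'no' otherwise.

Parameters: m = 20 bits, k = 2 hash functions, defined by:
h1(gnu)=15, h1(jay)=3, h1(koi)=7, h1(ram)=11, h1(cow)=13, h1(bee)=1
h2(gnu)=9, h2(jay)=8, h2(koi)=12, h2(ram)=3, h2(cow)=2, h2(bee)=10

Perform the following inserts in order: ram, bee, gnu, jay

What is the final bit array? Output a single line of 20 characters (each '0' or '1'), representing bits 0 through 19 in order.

Start: bits=00000000000000000000
After insert 'ram': sets bits 3 11 -> bits=00010000000100000000
After insert 'bee': sets bits 1 10 -> bits=01010000001100000000
After insert 'gnu': sets bits 9 15 -> bits=01010000011100010000
After insert 'jay': sets bits 3 8 -> bits=01010000111100010000

Answer: 01010000111100010000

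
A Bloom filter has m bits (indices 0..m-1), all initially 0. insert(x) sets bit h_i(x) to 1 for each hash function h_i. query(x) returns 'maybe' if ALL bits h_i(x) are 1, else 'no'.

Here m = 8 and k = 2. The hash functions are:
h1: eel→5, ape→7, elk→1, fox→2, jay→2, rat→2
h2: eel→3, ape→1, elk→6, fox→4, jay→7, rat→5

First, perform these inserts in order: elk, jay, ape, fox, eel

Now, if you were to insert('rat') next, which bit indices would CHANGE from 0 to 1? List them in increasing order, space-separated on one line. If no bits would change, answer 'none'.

Answer: none

Derivation:
Start: bits=00000000
After insert 'elk': sets bits 1 6 -> bits=01000010
After insert 'jay': sets bits 2 7 -> bits=01100011
After insert 'ape': sets bits 1 7 -> bits=01100011
After insert 'fox': sets bits 2 4 -> bits=01101011
After insert 'eel': sets bits 3 5 -> bits=01111111
insert 'rat' would touch bits 2 5; currently bit2=1, bit5=1
Bits that are 0 among those (would change 0->1): none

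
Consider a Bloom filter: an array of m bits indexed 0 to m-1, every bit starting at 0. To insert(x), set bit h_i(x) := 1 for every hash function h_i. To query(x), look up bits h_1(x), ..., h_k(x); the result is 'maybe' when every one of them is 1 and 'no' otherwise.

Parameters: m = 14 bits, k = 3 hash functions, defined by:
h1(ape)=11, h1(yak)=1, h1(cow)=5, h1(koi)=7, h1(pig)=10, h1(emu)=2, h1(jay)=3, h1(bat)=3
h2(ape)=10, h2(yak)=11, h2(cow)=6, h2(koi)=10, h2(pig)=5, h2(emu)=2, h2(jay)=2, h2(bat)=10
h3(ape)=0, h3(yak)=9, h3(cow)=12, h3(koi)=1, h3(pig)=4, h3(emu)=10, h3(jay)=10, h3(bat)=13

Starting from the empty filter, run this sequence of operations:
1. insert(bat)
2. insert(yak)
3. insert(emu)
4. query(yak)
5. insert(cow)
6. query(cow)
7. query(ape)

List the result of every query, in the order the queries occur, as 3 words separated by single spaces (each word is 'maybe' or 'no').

Answer: maybe maybe no

Derivation:
Start: bits=00000000000000
Op 1: insert bat -> sets bits 3 10 13 -> bits=00010000001001
Op 2: insert yak -> sets bits 1 9 11 -> bits=01010000011101
Op 3: insert emu -> sets bits 2 10 -> bits=01110000011101
Op 4: query yak -> checks bit1=1, bit9=1, bit11=1 (all 1) -> maybe
Op 5: insert cow -> sets bits 5 6 12 -> bits=01110110011111
Op 6: query cow -> checks bit5=1, bit6=1, bit12=1 (all 1) -> maybe
Op 7: query ape -> checks bit0=0, bit10=1, bit11=1 (has a 0) -> no
Query results in order: maybe maybe no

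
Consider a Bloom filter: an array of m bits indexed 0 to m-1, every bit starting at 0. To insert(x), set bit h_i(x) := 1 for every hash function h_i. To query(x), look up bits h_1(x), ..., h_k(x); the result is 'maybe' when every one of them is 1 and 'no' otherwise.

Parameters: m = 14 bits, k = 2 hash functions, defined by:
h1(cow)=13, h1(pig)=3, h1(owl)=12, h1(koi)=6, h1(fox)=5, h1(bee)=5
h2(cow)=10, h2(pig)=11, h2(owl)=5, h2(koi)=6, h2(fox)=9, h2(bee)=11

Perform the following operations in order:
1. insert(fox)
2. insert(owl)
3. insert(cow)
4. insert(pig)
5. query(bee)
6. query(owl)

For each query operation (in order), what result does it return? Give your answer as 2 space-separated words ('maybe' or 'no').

Answer: maybe maybe

Derivation:
Start: bits=00000000000000
Op 1: insert fox -> sets bits 5 9 -> bits=00000100010000
Op 2: insert owl -> sets bits 5 12 -> bits=00000100010010
Op 3: insert cow -> sets bits 10 13 -> bits=00000100011011
Op 4: insert pig -> sets bits 3 11 -> bits=00010100011111
Op 5: query bee -> checks bit5=1, bit11=1 (all 1) -> maybe
Op 6: query owl -> checks bit5=1, bit12=1 (all 1) -> maybe
Query results in order: maybe maybe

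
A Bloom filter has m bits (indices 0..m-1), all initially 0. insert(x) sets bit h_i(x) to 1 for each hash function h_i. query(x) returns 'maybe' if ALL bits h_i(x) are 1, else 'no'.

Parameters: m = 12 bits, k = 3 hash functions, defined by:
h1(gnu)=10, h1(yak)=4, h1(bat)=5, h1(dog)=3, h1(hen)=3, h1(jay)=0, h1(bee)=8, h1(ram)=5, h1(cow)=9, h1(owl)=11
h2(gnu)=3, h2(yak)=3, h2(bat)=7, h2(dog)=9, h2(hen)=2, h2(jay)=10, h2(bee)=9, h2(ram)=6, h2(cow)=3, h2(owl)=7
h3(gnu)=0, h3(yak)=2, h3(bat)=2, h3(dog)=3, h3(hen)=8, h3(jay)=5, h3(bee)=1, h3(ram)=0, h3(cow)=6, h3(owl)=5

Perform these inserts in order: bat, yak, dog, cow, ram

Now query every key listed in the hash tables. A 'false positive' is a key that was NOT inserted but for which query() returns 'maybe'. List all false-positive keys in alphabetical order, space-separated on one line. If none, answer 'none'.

Answer: none

Derivation:
Start: bits=000000000000
After insert 'bat': sets bits 2 5 7 -> bits=001001010000
After insert 'yak': sets bits 2 3 4 -> bits=001111010000
After insert 'dog': sets bits 3 9 -> bits=001111010100
After insert 'cow': sets bits 3 6 9 -> bits=001111110100
After insert 'ram': sets bits 0 5 6 -> bits=101111110100
Not inserted: bee gnu hen jay owl — query each against bits=101111110100:
query bee: checks bit1=0, bit8=0, bit9=1 (has a 0) -> no => not a false positive
query gnu: checks bit0=1, bit3=1, bit10=0 (has a 0) -> no => not a false positive
query hen: checks bit2=1, bit3=1, bit8=0 (has a 0) -> no => not a false positive
query jay: checks bit0=1, bit5=1, bit10=0 (has a 0) -> no => not a false positive
query owl: checks bit5=1, bit7=1, bit11=0 (has a 0) -> no => not a false positive
False positives (alphabetical): none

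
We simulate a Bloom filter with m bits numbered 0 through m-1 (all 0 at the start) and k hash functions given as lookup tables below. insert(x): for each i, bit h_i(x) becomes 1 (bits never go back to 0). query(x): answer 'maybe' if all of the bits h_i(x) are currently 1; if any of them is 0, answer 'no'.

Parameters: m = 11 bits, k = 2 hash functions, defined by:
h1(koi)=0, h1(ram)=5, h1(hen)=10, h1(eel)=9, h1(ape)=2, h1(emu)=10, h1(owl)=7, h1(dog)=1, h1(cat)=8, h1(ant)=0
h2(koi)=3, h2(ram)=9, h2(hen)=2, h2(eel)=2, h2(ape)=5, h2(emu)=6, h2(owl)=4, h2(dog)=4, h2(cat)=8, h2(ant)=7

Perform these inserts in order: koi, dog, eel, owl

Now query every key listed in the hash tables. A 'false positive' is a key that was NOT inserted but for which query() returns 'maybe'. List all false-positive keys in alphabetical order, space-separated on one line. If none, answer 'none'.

Start: bits=00000000000
After insert 'koi': sets bits 0 3 -> bits=10010000000
After insert 'dog': sets bits 1 4 -> bits=11011000000
After insert 'eel': sets bits 2 9 -> bits=11111000010
After insert 'owl': sets bits 4 7 -> bits=11111001010
Not inserted: ant ape cat emu hen ram — query each against bits=11111001010:
query ant: checks bit0=1, bit7=1 (all 1) -> maybe => FALSE POSITIVE
query ape: checks bit2=1, bit5=0 (has a 0) -> no => not a false positive
query cat: checks bit8=0 (has a 0) -> no => not a false positive
query emu: checks bit6=0, bit10=0 (has a 0) -> no => not a false positive
query hen: checks bit2=1, bit10=0 (has a 0) -> no => not a false positive
query ram: checks bit5=0, bit9=1 (has a 0) -> no => not a false positive
False positives (alphabetical): ant

Answer: ant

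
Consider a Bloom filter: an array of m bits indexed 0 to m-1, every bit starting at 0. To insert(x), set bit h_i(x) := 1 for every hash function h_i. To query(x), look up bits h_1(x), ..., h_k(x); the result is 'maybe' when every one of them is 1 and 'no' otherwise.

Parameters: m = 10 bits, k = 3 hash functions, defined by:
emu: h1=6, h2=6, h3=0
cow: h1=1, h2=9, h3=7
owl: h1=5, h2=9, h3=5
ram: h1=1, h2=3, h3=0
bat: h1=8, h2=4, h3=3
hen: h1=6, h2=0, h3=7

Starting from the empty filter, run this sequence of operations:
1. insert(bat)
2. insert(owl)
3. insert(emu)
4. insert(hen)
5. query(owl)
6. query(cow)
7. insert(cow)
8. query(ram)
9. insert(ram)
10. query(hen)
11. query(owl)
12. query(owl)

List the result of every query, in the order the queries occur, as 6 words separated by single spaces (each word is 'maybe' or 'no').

Answer: maybe no maybe maybe maybe maybe

Derivation:
Start: bits=0000000000
Op 1: insert bat -> sets bits 3 4 8 -> bits=0001100010
Op 2: insert owl -> sets bits 5 9 -> bits=0001110011
Op 3: insert emu -> sets bits 0 6 -> bits=1001111011
Op 4: insert hen -> sets bits 0 6 7 -> bits=1001111111
Op 5: query owl -> checks bit5=1, bit9=1 (all 1) -> maybe
Op 6: query cow -> checks bit1=0, bit7=1, bit9=1 (has a 0) -> no
Op 7: insert cow -> sets bits 1 7 9 -> bits=1101111111
Op 8: query ram -> checks bit0=1, bit1=1, bit3=1 (all 1) -> maybe
Op 9: insert ram -> sets bits 0 1 3 -> bits=1101111111
Op 10: query hen -> checks bit0=1, bit6=1, bit7=1 (all 1) -> maybe
Op 11: query owl -> checks bit5=1, bit9=1 (all 1) -> maybe
Op 12: query owl -> checks bit5=1, bit9=1 (all 1) -> maybe
Query results in order: maybe no maybe maybe maybe maybe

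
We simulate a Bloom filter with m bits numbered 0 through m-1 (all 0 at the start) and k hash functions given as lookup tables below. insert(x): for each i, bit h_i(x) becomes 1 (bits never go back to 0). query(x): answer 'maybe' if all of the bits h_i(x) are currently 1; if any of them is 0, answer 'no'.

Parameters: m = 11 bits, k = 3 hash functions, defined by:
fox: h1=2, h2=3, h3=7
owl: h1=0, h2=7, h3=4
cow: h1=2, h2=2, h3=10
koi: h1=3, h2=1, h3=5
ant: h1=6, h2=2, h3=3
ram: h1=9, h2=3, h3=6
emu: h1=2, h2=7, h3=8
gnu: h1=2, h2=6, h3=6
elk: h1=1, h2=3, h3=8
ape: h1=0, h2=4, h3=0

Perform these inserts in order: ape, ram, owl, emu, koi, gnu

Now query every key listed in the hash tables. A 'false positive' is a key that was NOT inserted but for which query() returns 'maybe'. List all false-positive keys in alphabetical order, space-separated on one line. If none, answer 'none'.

Start: bits=00000000000
After insert 'ape': sets bits 0 4 -> bits=10001000000
After insert 'ram': sets bits 3 6 9 -> bits=10011010010
After insert 'owl': sets bits 0 4 7 -> bits=10011011010
After insert 'emu': sets bits 2 7 8 -> bits=10111011110
After insert 'koi': sets bits 1 3 5 -> bits=11111111110
After insert 'gnu': sets bits 2 6 -> bits=11111111110
Not inserted: ant cow elk fox — query each against bits=11111111110:
query ant: checks bit2=1, bit3=1, bit6=1 (all 1) -> maybe => FALSE POSITIVE
query cow: checks bit2=1, bit10=0 (has a 0) -> no => not a false positive
query elk: checks bit1=1, bit3=1, bit8=1 (all 1) -> maybe => FALSE POSITIVE
query fox: checks bit2=1, bit3=1, bit7=1 (all 1) -> maybe => FALSE POSITIVE
False positives (alphabetical): ant elk fox

Answer: ant elk fox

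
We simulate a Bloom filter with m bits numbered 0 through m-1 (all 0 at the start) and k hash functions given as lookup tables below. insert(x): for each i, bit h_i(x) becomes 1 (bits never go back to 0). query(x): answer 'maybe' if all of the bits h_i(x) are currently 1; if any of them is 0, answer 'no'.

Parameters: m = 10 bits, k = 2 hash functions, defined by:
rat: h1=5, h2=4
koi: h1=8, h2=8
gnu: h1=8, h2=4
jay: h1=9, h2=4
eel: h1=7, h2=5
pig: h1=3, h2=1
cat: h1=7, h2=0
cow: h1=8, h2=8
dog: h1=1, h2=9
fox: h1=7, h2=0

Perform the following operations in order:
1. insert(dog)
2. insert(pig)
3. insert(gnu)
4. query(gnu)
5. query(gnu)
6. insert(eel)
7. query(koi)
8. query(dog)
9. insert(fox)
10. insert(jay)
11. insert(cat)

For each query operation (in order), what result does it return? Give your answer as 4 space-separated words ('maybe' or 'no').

Start: bits=0000000000
Op 1: insert dog -> sets bits 1 9 -> bits=0100000001
Op 2: insert pig -> sets bits 1 3 -> bits=0101000001
Op 3: insert gnu -> sets bits 4 8 -> bits=0101100011
Op 4: query gnu -> checks bit4=1, bit8=1 (all 1) -> maybe
Op 5: query gnu -> checks bit4=1, bit8=1 (all 1) -> maybe
Op 6: insert eel -> sets bits 5 7 -> bits=0101110111
Op 7: query koi -> checks bit8=1 (all 1) -> maybe
Op 8: query dog -> checks bit1=1, bit9=1 (all 1) -> maybe
Op 9: insert fox -> sets bits 0 7 -> bits=1101110111
Op 10: insert jay -> sets bits 4 9 -> bits=1101110111
Op 11: insert cat -> sets bits 0 7 -> bits=1101110111
Query results in order: maybe maybe maybe maybe

Answer: maybe maybe maybe maybe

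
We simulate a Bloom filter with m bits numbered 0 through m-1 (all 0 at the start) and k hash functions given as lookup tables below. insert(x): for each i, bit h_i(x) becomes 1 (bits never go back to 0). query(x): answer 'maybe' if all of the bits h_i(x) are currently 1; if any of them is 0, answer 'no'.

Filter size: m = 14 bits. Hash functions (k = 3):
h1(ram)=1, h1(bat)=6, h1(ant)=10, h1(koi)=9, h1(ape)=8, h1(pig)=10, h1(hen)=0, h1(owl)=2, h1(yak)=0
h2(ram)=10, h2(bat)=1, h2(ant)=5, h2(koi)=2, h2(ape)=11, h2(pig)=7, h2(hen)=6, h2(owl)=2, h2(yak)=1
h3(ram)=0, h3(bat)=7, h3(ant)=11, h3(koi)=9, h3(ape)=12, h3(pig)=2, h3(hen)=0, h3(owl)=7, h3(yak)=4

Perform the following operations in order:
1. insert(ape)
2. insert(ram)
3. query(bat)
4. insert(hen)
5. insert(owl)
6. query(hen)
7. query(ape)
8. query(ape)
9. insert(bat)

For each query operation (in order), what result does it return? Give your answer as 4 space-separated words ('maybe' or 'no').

Start: bits=00000000000000
Op 1: insert ape -> sets bits 8 11 12 -> bits=00000000100110
Op 2: insert ram -> sets bits 0 1 10 -> bits=11000000101110
Op 3: query bat -> checks bit1=1, bit6=0, bit7=0 (has a 0) -> no
Op 4: insert hen -> sets bits 0 6 -> bits=11000010101110
Op 5: insert owl -> sets bits 2 7 -> bits=11100011101110
Op 6: query hen -> checks bit0=1, bit6=1 (all 1) -> maybe
Op 7: query ape -> checks bit8=1, bit11=1, bit12=1 (all 1) -> maybe
Op 8: query ape -> checks bit8=1, bit11=1, bit12=1 (all 1) -> maybe
Op 9: insert bat -> sets bits 1 6 7 -> bits=11100011101110
Query results in order: no maybe maybe maybe

Answer: no maybe maybe maybe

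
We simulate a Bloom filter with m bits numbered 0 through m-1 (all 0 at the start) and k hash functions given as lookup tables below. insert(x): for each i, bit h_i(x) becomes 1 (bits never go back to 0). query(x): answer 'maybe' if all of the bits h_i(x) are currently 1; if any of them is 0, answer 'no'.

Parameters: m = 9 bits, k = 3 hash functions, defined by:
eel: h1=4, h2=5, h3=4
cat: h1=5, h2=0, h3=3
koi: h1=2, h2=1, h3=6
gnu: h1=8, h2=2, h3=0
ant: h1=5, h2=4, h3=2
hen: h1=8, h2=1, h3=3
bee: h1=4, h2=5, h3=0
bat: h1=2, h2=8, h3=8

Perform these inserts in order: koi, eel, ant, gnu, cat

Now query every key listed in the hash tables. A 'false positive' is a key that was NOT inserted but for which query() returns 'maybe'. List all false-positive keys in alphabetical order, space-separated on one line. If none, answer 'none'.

Answer: bat bee hen

Derivation:
Start: bits=000000000
After insert 'koi': sets bits 1 2 6 -> bits=011000100
After insert 'eel': sets bits 4 5 -> bits=011011100
After insert 'ant': sets bits 2 4 5 -> bits=011011100
After insert 'gnu': sets bits 0 2 8 -> bits=111011101
After insert 'cat': sets bits 0 3 5 -> bits=111111101
Not inserted: bat bee hen — query each against bits=111111101:
query bat: checks bit2=1, bit8=1 (all 1) -> maybe => FALSE POSITIVE
query bee: checks bit0=1, bit4=1, bit5=1 (all 1) -> maybe => FALSE POSITIVE
query hen: checks bit1=1, bit3=1, bit8=1 (all 1) -> maybe => FALSE POSITIVE
False positives (alphabetical): bat bee hen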